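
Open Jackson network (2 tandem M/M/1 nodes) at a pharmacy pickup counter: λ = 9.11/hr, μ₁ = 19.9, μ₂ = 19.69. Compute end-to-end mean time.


Each node sees arrival rate λ = 9.11/hr (tandem ⇒ throughput preserved).
W₁ = 1/(μ₁−λ) = 1/(19.9−9.11) = 0.09268 hr
W₂ = 1/(μ₂−λ) = 1/(19.69−9.11) = 0.09452 hr
W_total = W₁ + W₂ = 0.09268 + 0.09452 = 0.18720 hr

Final: 0.18720 hr


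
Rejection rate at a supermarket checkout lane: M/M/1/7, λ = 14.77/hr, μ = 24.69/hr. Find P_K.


ρ = λ/μ = 14.77/24.69 = 0.5982
P_K = (1−ρ)ρ^K/(1−ρ^(K+1)) = (0.4018·0.027417)/(1 − 0.016401)
= 0.011016/0.983599 = 0.011199

Final: 0.011199


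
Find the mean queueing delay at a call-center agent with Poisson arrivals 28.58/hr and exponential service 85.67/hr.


ρ = 28.58/85.67 = 0.3336
Wq = ρ/(μ−λ) = 0.3336/(85.67 − 28.58) = 0.3336/57.09 = 0.005844 hr

Final: 0.005844 hr


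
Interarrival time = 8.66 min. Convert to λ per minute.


λ = 1/(interarrival time) in consistent units.
1 minute = 1 min, so λ = 1/8.66 = 0.1155 per minute

Final: 0.1155 /min


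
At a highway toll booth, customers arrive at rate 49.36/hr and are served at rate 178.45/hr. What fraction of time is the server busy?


ρ = λ/μ = 49.36/178.45 = 0.2766

Final: 0.2766


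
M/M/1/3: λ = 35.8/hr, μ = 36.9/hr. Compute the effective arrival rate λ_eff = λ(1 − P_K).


ρ = 0.9702; P_K = (1−ρ)ρ^3/(1−ρ^4) = 0.238768
λ_eff = λ(1 − P_K) = 35.8·(1 − 0.238768) = 35.8·0.761232 = 27.2521 /hr

Final: 27.2521 /hr


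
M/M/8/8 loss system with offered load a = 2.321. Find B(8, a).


B(c,a) = (a^c/c!) / Σ_{k=0}^{c} a^k/k!
a^8/8! = 0.020887
Σ terms (k=0..8): 1.00000 + 2.32100 + 2.69352 + 2.08389 + 1.20918 + 0.56130 + 0.21713 + 0.07199 + 0.02089 = 10.178893
B = 0.020887/10.178893 = 0.002052

Final: 0.002052


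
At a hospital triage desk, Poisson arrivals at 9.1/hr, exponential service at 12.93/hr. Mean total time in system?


W = 1/(μ−λ) = 1/(12.93 − 9.1) = 1/3.83 = 0.2611 hr

Final: 0.2611 hr


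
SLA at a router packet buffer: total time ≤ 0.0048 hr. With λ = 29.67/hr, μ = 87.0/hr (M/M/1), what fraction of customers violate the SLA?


W ~ Exponential(μ−λ) for M/M/1.
μ − λ = 87.0 − 29.67 = 57.3300
P(W > t) = e^{−(μ−λ)t} = e^{−0.2752} = 0.759432

Final: 0.759432


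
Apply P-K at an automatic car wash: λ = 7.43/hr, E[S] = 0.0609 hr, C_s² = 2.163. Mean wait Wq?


ρ = λ·E[S] = 7.43·0.0609 = 0.4525
E[S²] = E[S]²(1+C_s²) = 0.0609²·(1+2.163) = 0.011731
Wq = λ·E[S²]/(2(1−ρ)) = 7.43·0.011731/(2·0.5475) = 0.07960 hr

Final: 0.07960 hr


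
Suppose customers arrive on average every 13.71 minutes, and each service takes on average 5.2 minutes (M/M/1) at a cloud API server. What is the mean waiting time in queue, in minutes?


λ = 60/13.71 = 4.3764 /hr
μ = 60/5.2 = 11.5385 /hr
ρ = λ/μ = 4.3764/11.5385 = 0.3793
Wq = ρ/(μ−λ) = 0.3793/(11.5385−4.3764) = 0.05296 hr
In minutes: 0.05296·60 = 3.177 min

Final: 3.177 min


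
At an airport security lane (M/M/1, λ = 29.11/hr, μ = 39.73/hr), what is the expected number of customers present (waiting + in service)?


ρ = λ/μ = 29.11/39.73 = 0.7327
L = ρ/(1−ρ) = 0.7327/(1 − 0.7327) = 0.7327/0.2673 = 2.7411

Final: 2.7411


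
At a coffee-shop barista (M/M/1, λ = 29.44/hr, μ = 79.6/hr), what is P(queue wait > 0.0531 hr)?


ρ = 29.44/79.6 = 0.3698
P(Wq > t) = ρ·e^{−(μ−λ)t} = 0.3698·e^{−2.6635}
= 0.3698·0.069704 = 0.025780

Final: 0.025780


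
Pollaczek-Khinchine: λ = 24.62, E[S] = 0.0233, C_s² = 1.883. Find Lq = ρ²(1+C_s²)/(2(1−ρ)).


ρ = λ·E[S] = 24.62·0.0233 = 0.5736
Lq = ρ²(1+C_s²)/(2(1−ρ)) = 0.3291·(1+1.883)/(2·0.4264)
= 0.3291·2.8830/0.8527 = 1.11258

Final: 1.11258


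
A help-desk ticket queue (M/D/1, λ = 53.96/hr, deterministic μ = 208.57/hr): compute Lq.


ρ = 53.96/208.57 = 0.2587
M/D/1: Lq = ρ²/(2(1−ρ)) = 0.06693/(2·0.7413) = 0.04515

Final: 0.04515


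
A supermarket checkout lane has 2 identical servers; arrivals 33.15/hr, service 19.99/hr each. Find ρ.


ρ = λ/(cμ) = 33.15/(2·19.99) = 33.15/39.98 = 0.8292

Final: 0.8292


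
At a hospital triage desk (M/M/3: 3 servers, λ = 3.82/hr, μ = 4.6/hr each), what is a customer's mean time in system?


a = 0.8304; ρ = 0.2768; P₀ = 0.433421
Lq = P₀·a^c·ρ/(c!(1−ρ)²) = 0.02190
Wq = Lq/λ = 0.02190/3.82 = 0.005732 hr
W = Wq + 1/μ = 0.005732 + 0.21739 = 0.22312 hr

Final: 0.22312 hr


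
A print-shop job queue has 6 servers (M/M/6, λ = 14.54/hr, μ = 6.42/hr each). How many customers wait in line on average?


a = λ/μ = 2.2648; ρ = a/6 = 0.3775
P₀ = 0.103525
Lq = P₀·a^c·ρ / (c!·(1−ρ)²) = 0.103525·134.95105·0.3775/(720·0.38755)
= 0.01890

Final: 0.01890


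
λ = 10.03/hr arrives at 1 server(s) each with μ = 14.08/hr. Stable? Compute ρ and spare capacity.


Total capacity cμ = 1·14.08 = 14.08/hr
ρ = λ/(cμ) = 10.03/14.08 = 0.7124
Stable ⇔ ρ < 1: YES
Spare capacity = cμ − λ = 14.08 − 10.03 = 4.05/hr

Final: ρ = 0.7124; stable; margin = 4.05/hr


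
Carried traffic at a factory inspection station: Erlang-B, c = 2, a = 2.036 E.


B(2,2.036) = 0.405714 (Erlang-B)
Carried load = a(1 − B) = 2.036·(1 − 0.405714) = 2.036·0.594286 = 1.2100 E

Final: 1.2100 Erlangs


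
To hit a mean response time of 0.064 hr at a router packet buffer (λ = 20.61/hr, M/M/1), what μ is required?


W = 1/(μ−λ) ⇒ μ − λ = 1/W = 1/0.064 = 15.6250
μ = λ + 1/W = 20.61 + 15.6250 = 36.2350 per hr

Final: 36.2350 /hr


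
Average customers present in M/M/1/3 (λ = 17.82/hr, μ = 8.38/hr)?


ρ = 17.82/8.38 = 2.1265
L = ρ[1 − (K+1)ρ^K + Kρ^(K+1)] / [(1−ρ)(1−ρ^(K+1))]
Numerator: 2.1265·(1 − 4·9.615924 + 3·20.448183) = 50.782431
Denominator: (-1.1265)·(-19.448183) = 21.908216
L = 50.782431/21.908216 = 2.3180

Final: 2.3180


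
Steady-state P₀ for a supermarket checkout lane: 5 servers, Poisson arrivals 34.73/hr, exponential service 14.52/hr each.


a = λ/μ = 34.73/14.52 = 2.3919; ρ = a/c = 0.4784
Σ_{k=0}^{4} a^k/k! (terms k=0..4) = 1.00000 + 2.39187 + 2.86053 + 2.28067 + 1.36377 = 9.89685
Tail: a^5/(5!(1−ρ)) = 78.28721/(120·0.5216) = 1.25069
P₀ = 1/(9.89685 + 1.25069) = 1/11.14754 = 0.089706

Final: 0.089706


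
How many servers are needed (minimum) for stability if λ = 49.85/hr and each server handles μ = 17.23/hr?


Stability requires cμ > λ ⇔ c > λ/μ.
λ/μ = 49.85/17.23 = 2.8932
Minimum integer c = ⌊2.8932⌋ + 1 = 3
Check: 3·17.23 = 51.69 > 49.85, while 2·17.23 = 34.46 ≤ 49.85

Final: 3 servers


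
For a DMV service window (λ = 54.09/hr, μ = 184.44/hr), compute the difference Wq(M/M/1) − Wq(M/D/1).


ρ = 54.09/184.44 = 0.2933
Wq(M/M/1) = ρ/(μ−λ) = 0.2933/130.35 = 0.002250 hr
Wq(M/D/1) = ρ/(2(μ−λ)) = 0.001125 hr
Savings = 0.002250 − 0.001125 = 0.001125 hr

Final: 0.001125 hr


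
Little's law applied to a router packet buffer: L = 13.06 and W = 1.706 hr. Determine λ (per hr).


λ = L/W = 13.06/1.706 = 7.6553 /hr

Final: 7.6553 /hr


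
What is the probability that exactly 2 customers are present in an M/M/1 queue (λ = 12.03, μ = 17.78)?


ρ = 12.03/17.78 = 0.6766
P_n = (1−ρ)·ρ^n = (1 − 0.6766)·0.6766^2 = 0.3234·0.457792 = 0.148048

Final: 0.148048


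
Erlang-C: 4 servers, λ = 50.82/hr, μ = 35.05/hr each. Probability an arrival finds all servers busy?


a = λ/μ = 1.4499; ρ = a/4 = 0.3625
P₀ = 0.232668 (from M/M/c formula)
C(c,a) = [a^c/(c!(1−ρ))]·P₀ = [4.41964/(24·0.6375)]·0.232668
= 0.28886·0.232668 = 0.067208

Final: 0.067208


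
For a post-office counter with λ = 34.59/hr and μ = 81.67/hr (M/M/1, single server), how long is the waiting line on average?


ρ = 34.59/81.67 = 0.4235
Lq = ρ²/(1−ρ) = 0.1794/0.5765 = 0.3112

Final: 0.3112


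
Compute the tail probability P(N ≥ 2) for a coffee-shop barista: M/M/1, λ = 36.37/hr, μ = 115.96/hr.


ρ = 36.37/115.96 = 0.3136
P(N ≥ n) = ρ^n = 0.3136^2 = 0.098372

Final: 0.098372


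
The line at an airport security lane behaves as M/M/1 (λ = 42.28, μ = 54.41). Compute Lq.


ρ = 42.28/54.41 = 0.7771
Lq = ρ²/(1−ρ) = 0.6038/0.2229 = 2.7085

Final: 2.7085


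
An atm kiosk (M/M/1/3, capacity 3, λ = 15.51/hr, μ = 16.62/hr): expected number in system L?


ρ = 15.51/16.62 = 0.9332
L = ρ[1 − (K+1)ρ^K + Kρ^(K+1)] / [(1−ρ)(1−ρ^(K+1))]
Numerator: 0.9332·(1 − 4·0.812723 + 3·0.758443) = 0.022807
Denominator: (0.06679)·(0.241557) = 0.016133
L = 0.022807/0.016133 = 1.4137

Final: 1.4137


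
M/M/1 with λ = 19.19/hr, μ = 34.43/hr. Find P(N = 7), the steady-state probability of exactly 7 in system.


ρ = 19.19/34.43 = 0.5574
P_n = (1−ρ)·ρ^n = (1 − 0.5574)·0.5574^7 = 0.4426·0.016710 = 0.007396

Final: 0.007396


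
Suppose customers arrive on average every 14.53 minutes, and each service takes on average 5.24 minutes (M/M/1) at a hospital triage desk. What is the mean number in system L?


λ = 60/14.53 = 4.1294 /hr
μ = 60/5.24 = 11.4504 /hr
ρ = λ/μ = 4.1294/11.4504 = 0.3606
L = ρ/(1−ρ) = 0.3606/0.6394 = 0.5640

Final: 0.5640


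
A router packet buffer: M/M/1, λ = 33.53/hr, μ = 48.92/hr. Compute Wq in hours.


ρ = 33.53/48.92 = 0.6854
Wq = ρ/(μ−λ) = 0.6854/(48.92 − 33.53) = 0.6854/15.39 = 0.04454 hr

Final: 0.04454 hr


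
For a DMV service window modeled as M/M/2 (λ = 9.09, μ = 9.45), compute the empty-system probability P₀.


a = λ/μ = 9.09/9.45 = 0.9619; ρ = a/c = 0.4810
Σ_{k=0}^{1} a^k/k! (terms k=0..1) = 1.00000 + 0.96190 = 1.96190
Tail: a^2/(2!(1−ρ)) = 0.92526/(2·0.5190) = 0.89131
P₀ = 1/(1.96190 + 0.89131) = 1/2.85321 = 0.350482

Final: 0.350482


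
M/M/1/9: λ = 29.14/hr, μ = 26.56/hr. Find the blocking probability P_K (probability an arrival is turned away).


ρ = λ/μ = 29.14/26.56 = 1.0971
P_K = (1−ρ)ρ^K/(1−ρ^(K+1)) = (-0.09714·2.303315)/(1 − 2.527055)
= -0.223741/-1.527055 = 0.146518

Final: 0.146518


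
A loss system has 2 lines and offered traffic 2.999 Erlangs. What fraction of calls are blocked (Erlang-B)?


B(c,a) = (a^c/c!) / Σ_{k=0}^{c} a^k/k!
a^2/2! = 4.497001
Σ terms (k=0..2): 1.00000 + 2.99900 + 4.49700 = 8.496001
B = 4.497001/8.496001 = 0.529308

Final: 0.529308


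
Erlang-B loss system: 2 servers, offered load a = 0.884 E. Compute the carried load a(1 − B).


B(2,0.884) = 0.171769 (Erlang-B)
Carried load = a(1 − B) = 0.884·(1 − 0.171769) = 0.884·0.828231 = 0.7322 E

Final: 0.7322 Erlangs


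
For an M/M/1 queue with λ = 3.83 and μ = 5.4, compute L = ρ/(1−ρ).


ρ = λ/μ = 3.83/5.4 = 0.7093
L = ρ/(1−ρ) = 0.7093/(1 − 0.7093) = 0.7093/0.2907 = 2.4395

Final: 2.4395


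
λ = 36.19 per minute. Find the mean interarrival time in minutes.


Mean interarrival time = 1/λ = 1/36.19 minute = 0.02763 minute
In minutes: 0.02763 × 1 = 0.02763 min

Final: 0.02763 min


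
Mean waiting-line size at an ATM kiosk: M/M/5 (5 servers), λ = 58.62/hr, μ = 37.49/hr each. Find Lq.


a = λ/μ = 1.5636; ρ = a/5 = 0.3127
P₀ = 0.208960
Lq = P₀·a^c·ρ / (c!·(1−ρ)²) = 0.208960·9.34656·0.3127/(120·0.47235)
= 0.01078

Final: 0.01078


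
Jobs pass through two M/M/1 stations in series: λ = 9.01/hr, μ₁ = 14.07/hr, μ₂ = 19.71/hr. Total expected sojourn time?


Each node sees arrival rate λ = 9.01/hr (tandem ⇒ throughput preserved).
W₁ = 1/(μ₁−λ) = 1/(14.07−9.01) = 0.19763 hr
W₂ = 1/(μ₂−λ) = 1/(19.71−9.01) = 0.09346 hr
W_total = W₁ + W₂ = 0.19763 + 0.09346 = 0.29109 hr

Final: 0.29109 hr


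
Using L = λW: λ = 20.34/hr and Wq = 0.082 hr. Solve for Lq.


Lq = λWq = 20.34·0.082 = 1.6679

Final: 1.6679


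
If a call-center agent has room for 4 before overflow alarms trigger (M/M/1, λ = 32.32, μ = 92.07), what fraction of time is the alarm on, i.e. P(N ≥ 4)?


ρ = 32.32/92.07 = 0.3510
P(N ≥ n) = ρ^n = 0.3510^4 = 0.015185

Final: 0.015185


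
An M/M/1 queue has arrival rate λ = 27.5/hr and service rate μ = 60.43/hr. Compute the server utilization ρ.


ρ = λ/μ = 27.5/60.43 = 0.4551

Final: 0.4551


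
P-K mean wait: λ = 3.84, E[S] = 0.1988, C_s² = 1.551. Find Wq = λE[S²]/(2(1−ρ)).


ρ = λ·E[S] = 3.84·0.1988 = 0.7634
E[S²] = E[S]²(1+C_s²) = 0.1988²·(1+1.551) = 0.100819
Wq = λ·E[S²]/(2(1−ρ)) = 3.84·0.100819/(2·0.2366) = 0.81812 hr

Final: 0.81812 hr


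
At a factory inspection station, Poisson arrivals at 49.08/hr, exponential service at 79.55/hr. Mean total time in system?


W = 1/(μ−λ) = 1/(79.55 − 49.08) = 1/30.47 = 0.03282 hr

Final: 0.03282 hr


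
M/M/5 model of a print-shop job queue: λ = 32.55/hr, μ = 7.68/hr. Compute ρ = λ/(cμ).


ρ = λ/(cμ) = 32.55/(5·7.68) = 32.55/38.40 = 0.8477

Final: 0.8477


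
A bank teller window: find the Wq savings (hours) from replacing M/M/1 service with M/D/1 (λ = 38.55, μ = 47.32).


ρ = 38.55/47.32 = 0.8147
Wq(M/M/1) = ρ/(μ−λ) = 0.8147/8.77 = 0.09289 hr
Wq(M/D/1) = ρ/(2(μ−λ)) = 0.04645 hr
Savings = 0.09289 − 0.04645 = 0.04645 hr

Final: 0.04645 hr


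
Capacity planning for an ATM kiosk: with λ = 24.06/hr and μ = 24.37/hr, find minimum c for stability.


Stability requires cμ > λ ⇔ c > λ/μ.
λ/μ = 24.06/24.37 = 0.9873
Minimum integer c = ⌊0.9873⌋ + 1 = 1
Check: 1·24.37 = 24.37 > 24.06, while 0·24.37 = 0.00 ≤ 24.06

Final: 1 servers


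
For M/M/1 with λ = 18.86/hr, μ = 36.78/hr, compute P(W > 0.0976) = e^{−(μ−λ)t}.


W ~ Exponential(μ−λ) for M/M/1.
μ − λ = 36.78 − 18.86 = 17.9200
P(W > t) = e^{−(μ−λ)t} = e^{−1.7490} = 0.173949

Final: 0.173949


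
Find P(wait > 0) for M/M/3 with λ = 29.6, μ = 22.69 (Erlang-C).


a = λ/μ = 1.3045; ρ = a/3 = 0.4348
P₀ = 0.262456 (from M/M/c formula)
C(c,a) = [a^c/(c!(1−ρ))]·P₀ = [2.22010/(6·0.5652)]·0.262456
= 0.65472·0.262456 = 0.171834

Final: 0.171834


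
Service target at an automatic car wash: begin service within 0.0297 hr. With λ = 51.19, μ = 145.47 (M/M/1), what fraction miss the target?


ρ = 51.19/145.47 = 0.3519
P(Wq > t) = ρ·e^{−(μ−λ)t} = 0.3519·e^{−2.8001}
= 0.3519·0.060803 = 0.021396

Final: 0.021396


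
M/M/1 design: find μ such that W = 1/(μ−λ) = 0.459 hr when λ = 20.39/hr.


W = 1/(μ−λ) ⇒ μ − λ = 1/W = 1/0.459 = 2.1786
μ = λ + 1/W = 20.39 + 2.1786 = 22.5686 per hr

Final: 22.5686 /hr


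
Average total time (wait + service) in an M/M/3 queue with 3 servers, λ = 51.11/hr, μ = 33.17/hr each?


a = 1.5409; ρ = 0.5136; P₀ = 0.200741
Lq = P₀·a^c·ρ/(c!(1−ρ)²) = 0.26573
Wq = Lq/λ = 0.26573/51.11 = 0.005199 hr
W = Wq + 1/μ = 0.005199 + 0.03015 = 0.03535 hr

Final: 0.03535 hr


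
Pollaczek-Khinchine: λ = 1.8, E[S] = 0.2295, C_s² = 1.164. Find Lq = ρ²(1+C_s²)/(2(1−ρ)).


ρ = λ·E[S] = 1.8·0.2295 = 0.4131
Lq = ρ²(1+C_s²)/(2(1−ρ)) = 0.1707·(1+1.164)/(2·0.5869)
= 0.1707·2.1640/1.1738 = 0.31461

Final: 0.31461


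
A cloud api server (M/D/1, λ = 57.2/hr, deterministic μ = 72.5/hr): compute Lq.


ρ = 57.2/72.5 = 0.7890
M/D/1: Lq = ρ²/(2(1−ρ)) = 0.6225/(2·0.2110) = 1.47480

Final: 1.47480


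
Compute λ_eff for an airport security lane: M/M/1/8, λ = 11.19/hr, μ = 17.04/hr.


ρ = 0.6567; P_K = (1−ρ)ρ^8/(1−ρ^9) = 0.012149
λ_eff = λ(1 − P_K) = 11.19·(1 − 0.012149) = 11.19·0.987851 = 11.0541 /hr

Final: 11.0541 /hr


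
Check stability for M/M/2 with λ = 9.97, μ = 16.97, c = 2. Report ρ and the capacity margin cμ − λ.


Total capacity cμ = 2·16.97 = 33.94/hr
ρ = λ/(cμ) = 9.97/33.94 = 0.2938
Stable ⇔ ρ < 1: YES
Spare capacity = cμ − λ = 33.94 − 9.97 = 23.97/hr

Final: ρ = 0.2938; stable; margin = 23.97/hr


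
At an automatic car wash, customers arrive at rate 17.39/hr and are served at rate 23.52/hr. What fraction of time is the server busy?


ρ = λ/μ = 17.39/23.52 = 0.7394

Final: 0.7394


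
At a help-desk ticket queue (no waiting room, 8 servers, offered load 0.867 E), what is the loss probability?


B(c,a) = (a^c/c!) / Σ_{k=0}^{c} a^k/k!
a^8/8! = 0.000007918
Σ terms (k=0..8): 1.00000 + 0.86700 + 0.37584 + 0.10862 + 0.02354 + 0.004082 + 0.0005899 + 0.00007306 + 0.000007918 = 2.379760
B = 0.000007918/2.379760 = 0.000003327

Final: 0.000003327


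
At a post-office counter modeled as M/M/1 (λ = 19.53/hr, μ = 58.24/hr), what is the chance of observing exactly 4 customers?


ρ = 19.53/58.24 = 0.3353
P_n = (1−ρ)·ρ^n = (1 − 0.3353)·0.3353^4 = 0.6647·0.012645 = 0.008405

Final: 0.008405


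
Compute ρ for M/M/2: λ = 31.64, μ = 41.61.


ρ = λ/(cμ) = 31.64/(2·41.61) = 31.64/83.22 = 0.3802

Final: 0.3802


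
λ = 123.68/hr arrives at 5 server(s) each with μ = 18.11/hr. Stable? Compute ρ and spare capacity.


Total capacity cμ = 5·18.11 = 90.55/hr
ρ = λ/(cμ) = 123.68/90.55 = 1.3659
Stable ⇔ ρ < 1: NO
Spare capacity = cμ − λ = 90.55 − 123.68 = -33.13/hr

Final: ρ = 1.3659; unstable; margin = -33.13/hr


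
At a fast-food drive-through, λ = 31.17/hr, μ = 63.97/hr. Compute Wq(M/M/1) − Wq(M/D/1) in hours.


ρ = 31.17/63.97 = 0.4873
Wq(M/M/1) = ρ/(μ−λ) = 0.4873/32.80 = 0.01486 hr
Wq(M/D/1) = ρ/(2(μ−λ)) = 0.007428 hr
Savings = 0.01486 − 0.007428 = 0.007428 hr

Final: 0.007428 hr


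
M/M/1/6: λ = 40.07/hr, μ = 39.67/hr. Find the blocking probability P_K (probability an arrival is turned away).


ρ = λ/μ = 40.07/39.67 = 1.0101
P_K = (1−ρ)ρ^K/(1−ρ^(K+1)) = (-0.01008·1.062045)/(1 − 1.072754)
= -0.010709/-0.072754 = 0.147193

Final: 0.147193


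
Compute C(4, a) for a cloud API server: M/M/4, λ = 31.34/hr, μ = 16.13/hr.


a = λ/μ = 1.9430; ρ = a/4 = 0.4857
P₀ = 0.138741 (from M/M/c formula)
C(c,a) = [a^c/(c!(1−ρ))]·P₀ = [14.25143/(24·0.5143)]·0.138741
= 1.15469·0.138741 = 0.160202

Final: 0.160202


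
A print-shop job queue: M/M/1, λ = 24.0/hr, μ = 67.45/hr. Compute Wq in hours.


ρ = 24.0/67.45 = 0.3558
Wq = ρ/(μ−λ) = 0.3558/(67.45 − 24.0) = 0.3558/43.45 = 0.008189 hr

Final: 0.008189 hr


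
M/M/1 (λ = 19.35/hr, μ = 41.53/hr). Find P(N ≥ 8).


ρ = 19.35/41.53 = 0.4659
P(N ≥ n) = ρ^n = 0.4659^8 = 0.002221

Final: 0.002221


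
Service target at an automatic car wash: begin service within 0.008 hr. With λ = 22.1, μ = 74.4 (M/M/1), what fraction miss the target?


ρ = 22.1/74.4 = 0.2970
P(Wq > t) = ρ·e^{−(μ−λ)t} = 0.2970·e^{−0.4184}
= 0.2970·0.658099 = 0.195484

Final: 0.195484


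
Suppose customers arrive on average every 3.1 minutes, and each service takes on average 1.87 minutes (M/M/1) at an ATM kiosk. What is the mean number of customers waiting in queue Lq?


λ = 60/3.1 = 19.3548 /hr
μ = 60/1.87 = 32.0856 /hr
ρ = λ/μ = 19.3548/32.0856 = 0.6032
Lq = ρ²/(1−ρ) = 0.3639/0.3968 = 0.9171

Final: 0.9171


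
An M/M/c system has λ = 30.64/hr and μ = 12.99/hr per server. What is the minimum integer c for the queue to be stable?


Stability requires cμ > λ ⇔ c > λ/μ.
λ/μ = 30.64/12.99 = 2.3587
Minimum integer c = ⌊2.3587⌋ + 1 = 3
Check: 3·12.99 = 38.97 > 30.64, while 2·12.99 = 25.98 ≤ 30.64

Final: 3 servers


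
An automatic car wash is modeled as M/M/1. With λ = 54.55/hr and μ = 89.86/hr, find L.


ρ = λ/μ = 54.55/89.86 = 0.6071
L = ρ/(1−ρ) = 0.6071/(1 − 0.6071) = 0.6071/0.3929 = 1.5449

Final: 1.5449


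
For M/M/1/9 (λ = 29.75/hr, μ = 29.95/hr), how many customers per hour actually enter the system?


ρ = 0.9933; P_K = (1−ρ)ρ^9/(1−ρ^10) = 0.097012
λ_eff = λ(1 − P_K) = 29.75·(1 − 0.097012) = 29.75·0.902988 = 26.8639 /hr

Final: 26.8639 /hr


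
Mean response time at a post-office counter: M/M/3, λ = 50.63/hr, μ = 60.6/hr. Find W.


a = 0.8355; ρ = 0.2785; P₀ = 0.431182
Lq = P₀·a^c·ρ/(c!(1−ρ)²) = 0.02242
Wq = Lq/λ = 0.02242/50.63 = 0.0004428 hr
W = Wq + 1/μ = 0.0004428 + 0.01650 = 0.01694 hr

Final: 0.01694 hr


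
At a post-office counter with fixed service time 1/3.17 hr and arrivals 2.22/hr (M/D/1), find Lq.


ρ = 2.22/3.17 = 0.7003
M/D/1: Lq = ρ²/(2(1−ρ)) = 0.4904/(2·0.2997) = 0.81826

Final: 0.81826


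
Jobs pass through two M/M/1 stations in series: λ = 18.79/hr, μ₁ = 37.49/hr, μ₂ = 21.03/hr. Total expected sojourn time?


Each node sees arrival rate λ = 18.79/hr (tandem ⇒ throughput preserved).
W₁ = 1/(μ₁−λ) = 1/(37.49−18.79) = 0.05348 hr
W₂ = 1/(μ₂−λ) = 1/(21.03−18.79) = 0.44643 hr
W_total = W₁ + W₂ = 0.05348 + 0.44643 = 0.49990 hr

Final: 0.49990 hr


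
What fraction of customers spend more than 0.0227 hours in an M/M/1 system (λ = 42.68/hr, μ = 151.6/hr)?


W ~ Exponential(μ−λ) for M/M/1.
μ − λ = 151.6 − 42.68 = 108.9200
P(W > t) = e^{−(μ−λ)t} = e^{−2.4725} = 0.084375

Final: 0.084375


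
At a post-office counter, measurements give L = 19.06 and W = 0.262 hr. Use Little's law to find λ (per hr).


λ = L/W = 19.06/0.262 = 72.7481 /hr

Final: 72.7481 /hr


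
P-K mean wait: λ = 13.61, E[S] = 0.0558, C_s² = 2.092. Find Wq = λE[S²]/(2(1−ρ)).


ρ = λ·E[S] = 13.61·0.0558 = 0.7594
E[S²] = E[S]²(1+C_s²) = 0.0558²·(1+2.092) = 0.009627
Wq = λ·E[S²]/(2(1−ρ)) = 13.61·0.009627/(2·0.2406) = 0.27234 hr

Final: 0.27234 hr


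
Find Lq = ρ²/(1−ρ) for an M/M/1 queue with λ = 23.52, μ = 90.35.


ρ = 23.52/90.35 = 0.2603
Lq = ρ²/(1−ρ) = 0.06777/0.7397 = 0.09162

Final: 0.09162


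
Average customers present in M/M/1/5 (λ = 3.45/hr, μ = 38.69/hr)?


ρ = 3.45/38.69 = 0.08917
L = ρ[1 − (K+1)ρ^K + Kρ^(K+1)] / [(1−ρ)(1−ρ^(K+1))]
Numerator: 0.08917·(1 − 6·0.000005638 + 5·0.0000005027) = 0.089168
Denominator: (0.9108)·(0.999999) = 0.910829
L = 0.089168/0.910829 = 0.09790

Final: 0.09790


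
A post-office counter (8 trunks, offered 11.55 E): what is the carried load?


B(8,11.55) = 0.405239 (Erlang-B)
Carried load = a(1 − B) = 11.55·(1 − 0.405239) = 11.55·0.594761 = 6.8695 E

Final: 6.8695 Erlangs


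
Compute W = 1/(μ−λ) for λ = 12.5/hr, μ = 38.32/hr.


W = 1/(μ−λ) = 1/(38.32 − 12.5) = 1/25.82 = 0.03873 hr

Final: 0.03873 hr


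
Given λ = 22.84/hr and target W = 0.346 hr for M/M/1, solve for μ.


W = 1/(μ−λ) ⇒ μ − λ = 1/W = 1/0.346 = 2.8902
μ = λ + 1/W = 22.84 + 2.8902 = 25.7302 per hr

Final: 25.7302 /hr


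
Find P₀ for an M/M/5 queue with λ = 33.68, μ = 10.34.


a = λ/μ = 33.68/10.34 = 3.2573; ρ = a/c = 0.6515
Σ_{k=0}^{4} a^k/k! (terms k=0..4) = 1.00000 + 3.25725 + 5.30485 + 5.75975 + 4.69024 = 20.01209
Tail: a^5/(5!(1−ρ)) = 366.65509/(120·0.3485) = 8.76622
P₀ = 1/(20.01209 + 8.76622) = 1/28.77831 = 0.034748

Final: 0.034748


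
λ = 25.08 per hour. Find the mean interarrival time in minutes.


Mean interarrival time = 1/λ = 1/25.08 hour = 0.03987 hour
In minutes: 0.03987 × 60 = 2.3923 min

Final: 2.3923 min


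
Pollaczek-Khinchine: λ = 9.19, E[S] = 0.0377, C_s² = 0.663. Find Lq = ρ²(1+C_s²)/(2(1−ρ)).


ρ = λ·E[S] = 9.19·0.0377 = 0.3465
Lq = ρ²(1+C_s²)/(2(1−ρ)) = 0.1200·(1+0.663)/(2·0.6535)
= 0.1200·1.6630/1.3071 = 0.15272

Final: 0.15272


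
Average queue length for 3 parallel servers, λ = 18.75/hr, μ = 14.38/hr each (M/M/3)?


a = λ/μ = 1.3039; ρ = a/3 = 0.4346
P₀ = 0.262642
Lq = P₀·a^c·ρ / (c!·(1−ρ)²) = 0.262642·2.21680·0.4346/(6·0.31964)
= 0.13195

Final: 0.13195


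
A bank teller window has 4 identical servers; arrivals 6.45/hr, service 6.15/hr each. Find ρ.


ρ = λ/(cμ) = 6.45/(4·6.15) = 6.45/24.60 = 0.2622

Final: 0.2622


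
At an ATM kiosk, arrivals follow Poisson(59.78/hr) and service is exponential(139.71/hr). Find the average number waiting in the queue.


ρ = 59.78/139.71 = 0.4279
Lq = ρ²/(1−ρ) = 0.1831/0.5721 = 0.3200

Final: 0.3200


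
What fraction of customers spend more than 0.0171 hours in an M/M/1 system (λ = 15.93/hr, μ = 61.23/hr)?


W ~ Exponential(μ−λ) for M/M/1.
μ − λ = 61.23 − 15.93 = 45.3000
P(W > t) = e^{−(μ−λ)t} = e^{−0.7746} = 0.460874

Final: 0.460874


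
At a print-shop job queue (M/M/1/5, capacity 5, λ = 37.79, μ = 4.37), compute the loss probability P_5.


ρ = λ/μ = 37.79/4.37 = 8.6476
P_K = (1−ρ)ρ^K/(1−ρ^(K+1)) = (-7.6476·48358.995890)/(1 − 418189.120061)
= -369830.124171/-418188.120061 = 0.884363

Final: 0.884363


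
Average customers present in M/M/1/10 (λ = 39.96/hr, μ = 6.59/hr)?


ρ = 39.96/6.59 = 6.0637
L = ρ[1 − (K+1)ρ^K + Kρ^(K+1)] / [(1−ρ)(1−ρ^(K+1))]
Numerator: 6.0637·(1 − 11·67204855.184939 + 10·407512293.352075) = 20227821899.598957
Denominator: (-5.0637)·(-407512292.352075) = 2063533413.624997
L = 20227821899.598957/2063533413.624997 = 9.8025

Final: 9.8025


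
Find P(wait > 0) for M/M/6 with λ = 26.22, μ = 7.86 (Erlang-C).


a = λ/μ = 3.3359; ρ = a/6 = 0.5560
P₀ = 0.034483 (from M/M/c formula)
C(c,a) = [a^c/(c!(1−ρ))]·P₀ = [1378.03690/(720·0.4440)]·0.034483
= 4.31048·0.034483 = 0.148639

Final: 0.148639


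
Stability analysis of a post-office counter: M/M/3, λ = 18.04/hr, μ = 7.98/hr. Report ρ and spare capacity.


Total capacity cμ = 3·7.98 = 23.94/hr
ρ = λ/(cμ) = 18.04/23.94 = 0.7536
Stable ⇔ ρ < 1: YES
Spare capacity = cμ − λ = 23.94 − 18.04 = 5.90/hr

Final: ρ = 0.7536; stable; margin = 5.90/hr


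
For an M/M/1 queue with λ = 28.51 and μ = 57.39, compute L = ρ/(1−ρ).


ρ = λ/μ = 28.51/57.39 = 0.4968
L = ρ/(1−ρ) = 0.4968/(1 − 0.4968) = 0.4968/0.5032 = 0.9872

Final: 0.9872


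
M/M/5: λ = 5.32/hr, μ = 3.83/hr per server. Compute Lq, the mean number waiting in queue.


a = λ/μ = 1.3890; ρ = a/5 = 0.2778
P₀ = 0.249054
Lq = P₀·a^c·ρ / (c!·(1−ρ)²) = 0.249054·5.17088·0.2778/(120·0.52156)
= 0.005716

Final: 0.005716


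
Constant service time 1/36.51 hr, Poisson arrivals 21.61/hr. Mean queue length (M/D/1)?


ρ = 21.61/36.51 = 0.5919
M/D/1: Lq = ρ²/(2(1−ρ)) = 0.3503/(2·0.4081) = 0.42922

Final: 0.42922


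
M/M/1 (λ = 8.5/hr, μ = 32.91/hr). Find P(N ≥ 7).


ρ = 8.5/32.91 = 0.2583
P(N ≥ n) = ρ^n = 0.2583^7 = 0.00007667

Final: 0.00007667


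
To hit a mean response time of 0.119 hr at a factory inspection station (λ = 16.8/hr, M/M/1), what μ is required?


W = 1/(μ−λ) ⇒ μ − λ = 1/W = 1/0.119 = 8.4034
μ = λ + 1/W = 16.8 + 8.4034 = 25.2034 per hr

Final: 25.2034 /hr


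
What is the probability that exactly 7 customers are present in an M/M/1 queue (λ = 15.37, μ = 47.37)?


ρ = 15.37/47.37 = 0.3245
P_n = (1−ρ)·ρ^n = (1 − 0.3245)·0.3245^7 = 0.6755·0.0003786 = 0.0002558

Final: 0.0002558


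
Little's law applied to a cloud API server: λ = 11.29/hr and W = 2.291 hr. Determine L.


L = λW = 11.29·2.291 = 25.8654

Final: 25.8654


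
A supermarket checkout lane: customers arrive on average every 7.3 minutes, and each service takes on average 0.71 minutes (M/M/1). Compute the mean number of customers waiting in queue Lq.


λ = 60/7.3 = 8.2192 /hr
μ = 60/0.71 = 84.5070 /hr
ρ = λ/μ = 8.2192/84.5070 = 0.09726
Lq = ρ²/(1−ρ) = 0.009460/0.9027 = 0.01048

Final: 0.01048


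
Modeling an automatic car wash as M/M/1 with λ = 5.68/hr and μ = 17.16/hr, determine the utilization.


ρ = λ/μ = 5.68/17.16 = 0.3310

Final: 0.3310


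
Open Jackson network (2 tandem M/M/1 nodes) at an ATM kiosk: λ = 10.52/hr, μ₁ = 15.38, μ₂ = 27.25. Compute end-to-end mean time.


Each node sees arrival rate λ = 10.52/hr (tandem ⇒ throughput preserved).
W₁ = 1/(μ₁−λ) = 1/(15.38−10.52) = 0.20576 hr
W₂ = 1/(μ₂−λ) = 1/(27.25−10.52) = 0.05977 hr
W_total = W₁ + W₂ = 0.20576 + 0.05977 = 0.26553 hr

Final: 0.26553 hr


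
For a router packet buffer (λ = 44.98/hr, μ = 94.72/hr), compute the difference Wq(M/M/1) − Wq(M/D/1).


ρ = 44.98/94.72 = 0.4749
Wq(M/M/1) = ρ/(μ−λ) = 0.4749/49.74 = 0.009547 hr
Wq(M/D/1) = ρ/(2(μ−λ)) = 0.004774 hr
Savings = 0.009547 − 0.004774 = 0.004774 hr

Final: 0.004774 hr


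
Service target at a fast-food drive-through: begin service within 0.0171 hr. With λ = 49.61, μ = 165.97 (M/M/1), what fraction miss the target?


ρ = 49.61/165.97 = 0.2989
P(Wq > t) = ρ·e^{−(μ−λ)t} = 0.2989·e^{−1.9898}
= 0.2989·0.136729 = 0.040870

Final: 0.040870


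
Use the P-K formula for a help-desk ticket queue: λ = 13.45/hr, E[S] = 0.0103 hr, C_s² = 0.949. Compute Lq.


ρ = λ·E[S] = 13.45·0.0103 = 0.1385
Lq = ρ²(1+C_s²)/(2(1−ρ)) = 0.01919·(1+0.949)/(2·0.8615)
= 0.01919·1.9490/1.7229 = 0.02171

Final: 0.02171


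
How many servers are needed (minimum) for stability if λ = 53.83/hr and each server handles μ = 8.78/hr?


Stability requires cμ > λ ⇔ c > λ/μ.
λ/μ = 53.83/8.78 = 6.1310
Minimum integer c = ⌊6.1310⌋ + 1 = 7
Check: 7·8.78 = 61.46 > 53.83, while 6·8.78 = 52.68 ≤ 53.83

Final: 7 servers


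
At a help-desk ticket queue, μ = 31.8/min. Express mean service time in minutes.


Mean service time = 1/μ = 1/31.8 minute = 0.03145 minute
In minutes: 0.03145 × 1 = 0.03145 min

Final: 0.03145 min


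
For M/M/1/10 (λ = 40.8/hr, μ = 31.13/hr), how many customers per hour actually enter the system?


ρ = 1.3106; P_K = (1−ρ)ρ^10/(1−ρ^11) = 0.249751
λ_eff = λ(1 − P_K) = 40.8·(1 − 0.249751) = 40.8·0.750249 = 30.6102 /hr

Final: 30.6102 /hr


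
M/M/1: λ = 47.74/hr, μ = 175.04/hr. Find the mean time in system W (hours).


W = 1/(μ−λ) = 1/(175.04 − 47.74) = 1/127.30 = 0.007855 hr

Final: 0.007855 hr


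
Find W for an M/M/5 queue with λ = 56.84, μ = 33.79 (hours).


a = 1.6822; ρ = 0.3364; P₀ = 0.185424
Lq = P₀·a^c·ρ/(c!(1−ρ)²) = 0.01590
Wq = Lq/λ = 0.01590/56.84 = 0.0002798 hr
W = Wq + 1/μ = 0.0002798 + 0.02959 = 0.02987 hr

Final: 0.02987 hr


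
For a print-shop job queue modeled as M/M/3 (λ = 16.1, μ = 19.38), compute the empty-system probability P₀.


a = λ/μ = 16.1/19.38 = 0.8308; ρ = a/c = 0.2769
Σ_{k=0}^{2} a^k/k! (terms k=0..2) = 1.00000 + 0.83075 + 0.34508 = 2.17583
Tail: a^3/(3!(1−ρ)) = 0.57335/(6·0.7231) = 0.13215
P₀ = 1/(2.17583 + 0.13215) = 1/2.30798 = 0.433279

Final: 0.433279


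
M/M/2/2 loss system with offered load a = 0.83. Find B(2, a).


B(c,a) = (a^c/c!) / Σ_{k=0}^{c} a^k/k!
a^2/2! = 0.344450
Σ terms (k=0..2): 1.00000 + 0.83000 + 0.34445 = 2.174450
B = 0.344450/2.174450 = 0.158408

Final: 0.158408


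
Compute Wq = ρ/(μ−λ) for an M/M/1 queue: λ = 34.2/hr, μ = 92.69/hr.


ρ = 34.2/92.69 = 0.3690
Wq = ρ/(μ−λ) = 0.3690/(92.69 − 34.2) = 0.3690/58.49 = 0.006308 hr

Final: 0.006308 hr


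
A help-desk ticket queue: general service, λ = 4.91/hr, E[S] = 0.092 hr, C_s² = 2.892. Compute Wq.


ρ = λ·E[S] = 4.91·0.092 = 0.4517
E[S²] = E[S]²(1+C_s²) = 0.092²·(1+2.892) = 0.032942
Wq = λ·E[S²]/(2(1−ρ)) = 4.91·0.032942/(2·0.5483) = 0.14750 hr

Final: 0.14750 hr


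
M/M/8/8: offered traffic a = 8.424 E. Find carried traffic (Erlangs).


B(8,8.424) = 0.258781 (Erlang-B)
Carried load = a(1 − B) = 8.424·(1 − 0.258781) = 8.424·0.741219 = 6.2440 E

Final: 6.2440 Erlangs


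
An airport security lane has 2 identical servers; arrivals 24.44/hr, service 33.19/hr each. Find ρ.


ρ = λ/(cμ) = 24.44/(2·33.19) = 24.44/66.38 = 0.3682

Final: 0.3682


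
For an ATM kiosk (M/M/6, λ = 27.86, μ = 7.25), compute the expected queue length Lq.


a = λ/μ = 3.8428; ρ = a/6 = 0.6405
P₀ = 0.019924
Lq = P₀·a^c·ρ / (c!·(1−ρ)²) = 0.019924·3220.02047·0.6405/(720·0.12927)
= 0.44146

Final: 0.44146


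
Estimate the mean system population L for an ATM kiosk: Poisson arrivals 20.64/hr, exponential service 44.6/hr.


ρ = λ/μ = 20.64/44.6 = 0.4628
L = ρ/(1−ρ) = 0.4628/(1 − 0.4628) = 0.4628/0.5372 = 0.8614

Final: 0.8614


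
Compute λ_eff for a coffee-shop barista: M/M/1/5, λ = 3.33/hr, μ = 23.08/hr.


ρ = 0.1443; P_K = (1−ρ)ρ^5/(1−ρ^6) = 0.00005350
λ_eff = λ(1 − P_K) = 3.33·(1 − 0.00005350) = 3.33·0.999946 = 3.3298 /hr

Final: 3.3298 /hr


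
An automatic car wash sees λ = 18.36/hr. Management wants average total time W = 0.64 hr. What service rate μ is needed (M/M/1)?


W = 1/(μ−λ) ⇒ μ − λ = 1/W = 1/0.64 = 1.5625
μ = λ + 1/W = 18.36 + 1.5625 = 19.9225 per hr

Final: 19.9225 /hr


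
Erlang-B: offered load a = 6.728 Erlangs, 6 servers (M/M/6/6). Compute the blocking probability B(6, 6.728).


B(c,a) = (a^c/c!) / Σ_{k=0}^{c} a^k/k!
a^6/6! = 128.820031
Σ terms (k=0..6): 1.00000 + 6.72800 + 22.63299 + 50.75826 + 85.37539 + 114.88112 + 128.82003 = 410.195790
B = 128.820031/410.195790 = 0.314045

Final: 0.314045


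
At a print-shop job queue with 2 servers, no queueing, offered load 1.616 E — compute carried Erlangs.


B(2,1.616) = 0.332947 (Erlang-B)
Carried load = a(1 − B) = 1.616·(1 − 0.332947) = 1.616·0.667053 = 1.0780 E

Final: 1.0780 Erlangs


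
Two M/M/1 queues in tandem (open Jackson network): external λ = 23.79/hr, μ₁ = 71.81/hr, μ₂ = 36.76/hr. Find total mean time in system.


Each node sees arrival rate λ = 23.79/hr (tandem ⇒ throughput preserved).
W₁ = 1/(μ₁−λ) = 1/(71.81−23.79) = 0.02082 hr
W₂ = 1/(μ₂−λ) = 1/(36.76−23.79) = 0.07710 hr
W_total = W₁ + W₂ = 0.02082 + 0.07710 = 0.09793 hr

Final: 0.09793 hr


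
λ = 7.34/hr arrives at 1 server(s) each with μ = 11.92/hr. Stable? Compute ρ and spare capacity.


Total capacity cμ = 1·11.92 = 11.92/hr
ρ = λ/(cμ) = 7.34/11.92 = 0.6158
Stable ⇔ ρ < 1: YES
Spare capacity = cμ − λ = 11.92 − 7.34 = 4.58/hr

Final: ρ = 0.6158; stable; margin = 4.58/hr


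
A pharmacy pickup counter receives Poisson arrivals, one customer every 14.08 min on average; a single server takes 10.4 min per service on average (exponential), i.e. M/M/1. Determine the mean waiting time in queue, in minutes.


λ = 60/14.08 = 4.2614 /hr
μ = 60/10.4 = 5.7692 /hr
ρ = λ/μ = 4.2614/5.7692 = 0.7386
Wq = ρ/(μ−λ) = 0.7386/(5.7692−4.2614) = 0.48986 hr
In minutes: 0.48986·60 = 29.391 min

Final: 29.391 min


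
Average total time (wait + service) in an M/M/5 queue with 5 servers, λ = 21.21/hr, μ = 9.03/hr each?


a = 2.3488; ρ = 0.4698; P₀ = 0.093818
Lq = P₀·a^c·ρ/(c!(1−ρ)²) = 0.09339
Wq = Lq/λ = 0.09339/21.21 = 0.004403 hr
W = Wq + 1/μ = 0.004403 + 0.11074 = 0.11515 hr

Final: 0.11515 hr


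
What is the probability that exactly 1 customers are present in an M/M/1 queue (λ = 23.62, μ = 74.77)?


ρ = 23.62/74.77 = 0.3159
P_n = (1−ρ)·ρ^n = (1 − 0.3159)·0.3159^1 = 0.6841·0.315902 = 0.216108

Final: 0.216108


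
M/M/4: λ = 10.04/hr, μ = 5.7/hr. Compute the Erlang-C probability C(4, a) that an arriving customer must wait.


a = λ/μ = 1.7614; ρ = a/4 = 0.4404
P₀ = 0.168346 (from M/M/c formula)
C(c,a) = [a^c/(c!(1−ρ))]·P₀ = [9.62577/(24·0.5596)]·0.168346
= 0.71665·0.168346 = 0.120646

Final: 0.120646


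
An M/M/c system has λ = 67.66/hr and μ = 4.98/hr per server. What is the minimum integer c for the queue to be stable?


Stability requires cμ > λ ⇔ c > λ/μ.
λ/μ = 67.66/4.98 = 13.5863
Minimum integer c = ⌊13.5863⌋ + 1 = 14
Check: 14·4.98 = 69.72 > 67.66, while 13·4.98 = 64.74 ≤ 67.66

Final: 14 servers


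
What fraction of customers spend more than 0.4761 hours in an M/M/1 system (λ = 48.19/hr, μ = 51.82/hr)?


W ~ Exponential(μ−λ) for M/M/1.
μ − λ = 51.82 − 48.19 = 3.6300
P(W > t) = e^{−(μ−λ)t} = e^{−1.7282} = 0.177596

Final: 0.177596


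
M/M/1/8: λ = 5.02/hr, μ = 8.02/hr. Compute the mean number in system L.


ρ = 5.02/8.02 = 0.6259
L = ρ[1 − (K+1)ρ^K + Kρ^(K+1)] / [(1−ρ)(1−ρ^(K+1))]
Numerator: 0.6259·(1 − 9·0.023563 + 8·0.014749) = 0.567049
Denominator: (0.3741)·(0.985251) = 0.368548
L = 0.567049/0.368548 = 1.5386

Final: 1.5386


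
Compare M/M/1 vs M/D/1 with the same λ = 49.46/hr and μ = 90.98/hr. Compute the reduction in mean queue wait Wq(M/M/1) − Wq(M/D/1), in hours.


ρ = 49.46/90.98 = 0.5436
Wq(M/M/1) = ρ/(μ−λ) = 0.5436/41.52 = 0.01309 hr
Wq(M/D/1) = ρ/(2(μ−λ)) = 0.006547 hr
Savings = 0.01309 − 0.006547 = 0.006547 hr

Final: 0.006547 hr


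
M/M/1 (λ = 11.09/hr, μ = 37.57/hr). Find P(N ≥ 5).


ρ = 11.09/37.57 = 0.2952
P(N ≥ n) = ρ^n = 0.2952^5 = 0.002241

Final: 0.002241


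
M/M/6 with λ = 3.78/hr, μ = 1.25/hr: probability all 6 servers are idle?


a = λ/μ = 3.78/1.25 = 3.0240; ρ = a/c = 0.5040
Σ_{k=0}^{5} a^k/k! (terms k=0..5) = 1.00000 + 3.02400 + 4.57229 + 4.60887 + 3.48430 + 2.10731 = 18.79676
Tail: a^6/(6!(1−ρ)) = 764.69935/(720·0.4960) = 2.14130
P₀ = 1/(18.79676 + 2.14130) = 1/20.93806 = 0.047760

Final: 0.047760


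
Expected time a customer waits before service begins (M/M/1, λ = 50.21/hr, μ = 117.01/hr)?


ρ = 50.21/117.01 = 0.4291
Wq = ρ/(μ−λ) = 0.4291/(117.01 − 50.21) = 0.4291/66.80 = 0.006424 hr

Final: 0.006424 hr


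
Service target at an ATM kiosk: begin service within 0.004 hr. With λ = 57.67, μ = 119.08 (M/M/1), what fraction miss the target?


ρ = 57.67/119.08 = 0.4843
P(Wq > t) = ρ·e^{−(μ−λ)t} = 0.4843·e^{−0.2456}
= 0.4843·0.782204 = 0.378818

Final: 0.378818


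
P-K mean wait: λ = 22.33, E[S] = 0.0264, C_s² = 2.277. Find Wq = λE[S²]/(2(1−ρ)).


ρ = λ·E[S] = 22.33·0.0264 = 0.5895
E[S²] = E[S]²(1+C_s²) = 0.0264²·(1+2.277) = 0.002284
Wq = λ·E[S²]/(2(1−ρ)) = 22.33·0.002284/(2·0.4105) = 0.06212 hr

Final: 0.06212 hr


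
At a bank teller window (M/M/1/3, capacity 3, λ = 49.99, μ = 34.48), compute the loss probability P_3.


ρ = λ/μ = 49.99/34.48 = 1.4498
P_K = (1−ρ)ρ^K/(1−ρ^(K+1)) = (-0.4498·3.047528)/(1 − 4.418385)
= -1.370857/-3.418385 = 0.401025

Final: 0.401025


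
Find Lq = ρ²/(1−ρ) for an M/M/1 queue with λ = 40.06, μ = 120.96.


ρ = 40.06/120.96 = 0.3312
Lq = ρ²/(1−ρ) = 0.1097/0.6688 = 0.1640

Final: 0.1640


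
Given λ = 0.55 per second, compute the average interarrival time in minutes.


Mean interarrival time = 1/λ = 1/0.55 second = 1.81818 second
In minutes: 1.81818 × 0.0166667 = 0.03030 min

Final: 0.03030 min


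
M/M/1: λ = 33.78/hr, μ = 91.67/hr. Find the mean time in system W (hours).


W = 1/(μ−λ) = 1/(91.67 − 33.78) = 1/57.89 = 0.01727 hr

Final: 0.01727 hr


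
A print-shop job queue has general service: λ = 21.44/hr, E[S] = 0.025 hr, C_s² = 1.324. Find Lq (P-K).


ρ = λ·E[S] = 21.44·0.025 = 0.5360
Lq = ρ²(1+C_s²)/(2(1−ρ)) = 0.2873·(1+1.324)/(2·0.4640)
= 0.2873·2.3240/0.9280 = 0.71948

Final: 0.71948


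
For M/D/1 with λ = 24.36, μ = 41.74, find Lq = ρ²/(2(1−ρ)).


ρ = 24.36/41.74 = 0.5836
M/D/1: Lq = ρ²/(2(1−ρ)) = 0.3406/(2·0.4164) = 0.40900

Final: 0.40900


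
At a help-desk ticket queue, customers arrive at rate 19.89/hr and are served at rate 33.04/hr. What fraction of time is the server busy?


ρ = λ/μ = 19.89/33.04 = 0.6020

Final: 0.6020


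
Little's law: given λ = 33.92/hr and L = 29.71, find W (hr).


W = L/λ = 29.71/33.92 = 0.8759 hr

Final: 0.8759 hr


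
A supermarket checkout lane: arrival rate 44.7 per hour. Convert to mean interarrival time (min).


Mean interarrival time = 1/λ = 1/44.7 hour = 0.02237 hour
In minutes: 0.02237 × 60 = 1.3423 min

Final: 1.3423 min


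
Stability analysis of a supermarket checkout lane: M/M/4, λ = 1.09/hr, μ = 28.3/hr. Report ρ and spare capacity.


Total capacity cμ = 4·28.3 = 113.20/hr
ρ = λ/(cμ) = 1.09/113.20 = 0.009629
Stable ⇔ ρ < 1: YES
Spare capacity = cμ − λ = 113.20 − 1.09 = 112.11/hr

Final: ρ = 0.009629; stable; margin = 112.11/hr
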